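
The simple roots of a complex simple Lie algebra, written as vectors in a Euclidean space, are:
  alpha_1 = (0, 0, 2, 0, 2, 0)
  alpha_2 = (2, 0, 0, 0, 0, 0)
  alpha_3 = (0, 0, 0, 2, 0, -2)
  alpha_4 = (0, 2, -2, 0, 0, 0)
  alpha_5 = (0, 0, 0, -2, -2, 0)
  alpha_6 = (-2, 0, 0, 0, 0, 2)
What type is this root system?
Compute the Cartan integers a_ij = 2(alpha_i, alpha_j)/(alpha_j, alpha_j); the resulting 6x6 Cartan matrix is
[[2, 0, 0, -1, -1, 0], [0, 2, 0, 0, 0, -1], [0, 0, 2, 0, -1, -1], [-1, 0, 0, 2, 0, 0], [-1, 0, -1, 0, 2, 0], [0, -2, -1, 0, 0, 2]].
The roots have two lengths (squared-length ratio 2:1); the short ones are alpha_{2}. The associated Dynkin diagram is a chain of 6 nodes with a double edge at one end; the terminal node there is the unique short simple root (B_6), so the type is B_6 (the algebra so(13)).

type B_6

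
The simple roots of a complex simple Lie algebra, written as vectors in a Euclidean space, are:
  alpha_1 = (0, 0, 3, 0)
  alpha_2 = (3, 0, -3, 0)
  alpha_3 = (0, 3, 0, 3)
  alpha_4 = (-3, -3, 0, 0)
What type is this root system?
Compute the Cartan integers a_ij = 2(alpha_i, alpha_j)/(alpha_j, alpha_j); the resulting 4x4 Cartan matrix is
[[2, -1, 0, 0], [-2, 2, 0, -1], [0, 0, 2, -1], [0, -1, -1, 2]].
The roots have two lengths (squared-length ratio 2:1); the short ones are alpha_{1}. The associated Dynkin diagram is a chain of 4 nodes with a double edge at one end; the terminal node there is the unique short simple root (B_4), so the type is B_4 (the algebra so(9)).

B_4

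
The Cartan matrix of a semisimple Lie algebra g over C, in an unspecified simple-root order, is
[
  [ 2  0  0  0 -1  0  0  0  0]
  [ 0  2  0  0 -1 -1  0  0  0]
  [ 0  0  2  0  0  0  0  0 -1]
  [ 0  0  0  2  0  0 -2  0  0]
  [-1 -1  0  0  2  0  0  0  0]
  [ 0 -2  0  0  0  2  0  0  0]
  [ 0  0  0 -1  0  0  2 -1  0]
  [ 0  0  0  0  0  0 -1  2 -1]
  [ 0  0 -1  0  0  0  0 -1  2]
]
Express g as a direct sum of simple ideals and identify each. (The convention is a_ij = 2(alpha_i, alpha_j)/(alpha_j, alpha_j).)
C4 ⊕ C5

The diagram associated to this matrix has two connected components: the simple roots {alpha_1, alpha_2, alpha_5, alpha_6} form a chain of 4 nodes with a double edge at one end; the terminal node there is the unique long simple root (C_4), and {alpha_3, alpha_4, alpha_7, alpha_8, alpha_9} form a chain of 5 nodes with a double edge at one end; the terminal node there is the unique long simple root (C_5). A semisimple Lie algebra decomposes uniquely as the direct sum of simple ideals, one per connected component of its Dynkin diagram, so g ≅ C_4 ⊕ C_5 (dimension 36 + 55 = 91).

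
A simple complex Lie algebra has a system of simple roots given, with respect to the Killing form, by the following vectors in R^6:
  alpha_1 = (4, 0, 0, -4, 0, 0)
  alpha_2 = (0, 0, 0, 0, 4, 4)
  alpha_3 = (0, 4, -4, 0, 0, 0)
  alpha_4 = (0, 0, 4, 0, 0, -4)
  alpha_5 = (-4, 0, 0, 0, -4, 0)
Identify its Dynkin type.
Compute the Cartan integers a_ij = 2(alpha_i, alpha_j)/(alpha_j, alpha_j); the resulting 5x5 Cartan matrix is
[[2, 0, 0, 0, -1], [0, 2, 0, -1, -1], [0, 0, 2, -1, 0], [0, -1, -1, 2, 0], [-1, -1, 0, 0, 2]].
All simple roots have the same length, so the diagram is simply laced. The associated Dynkin diagram is a chain of 5 nodes with single edges (A_5), so the type is A_5 (the algebra sl(6)).

A5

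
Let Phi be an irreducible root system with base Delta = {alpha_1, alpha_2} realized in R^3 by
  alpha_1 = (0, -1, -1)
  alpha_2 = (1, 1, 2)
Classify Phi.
G2

Compute the Cartan integers a_ij = 2(alpha_i, alpha_j)/(alpha_j, alpha_j); the resulting 2x2 Cartan matrix is
[[2, -1], [-3, 2]].
The roots have two lengths (squared-length ratio 3:1); the short ones are alpha_{1}. The associated Dynkin diagram is two nodes joined by a triple edge (G_2), so the type is G_2.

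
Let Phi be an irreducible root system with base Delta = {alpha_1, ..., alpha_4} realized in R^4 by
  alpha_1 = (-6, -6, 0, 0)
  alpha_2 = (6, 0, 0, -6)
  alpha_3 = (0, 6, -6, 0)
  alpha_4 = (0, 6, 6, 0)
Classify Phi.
D_4 (so(8))

Compute the Cartan integers a_ij = 2(alpha_i, alpha_j)/(alpha_j, alpha_j); the resulting 4x4 Cartan matrix is
[[2, -1, -1, -1], [-1, 2, 0, 0], [-1, 0, 2, 0], [-1, 0, 0, 2]].
All simple roots have the same length, so the diagram is simply laced. The associated Dynkin diagram is a chain of 2 nodes with a fork of two nodes at one end (D_4), so the type is D_4 (the algebra so(8)).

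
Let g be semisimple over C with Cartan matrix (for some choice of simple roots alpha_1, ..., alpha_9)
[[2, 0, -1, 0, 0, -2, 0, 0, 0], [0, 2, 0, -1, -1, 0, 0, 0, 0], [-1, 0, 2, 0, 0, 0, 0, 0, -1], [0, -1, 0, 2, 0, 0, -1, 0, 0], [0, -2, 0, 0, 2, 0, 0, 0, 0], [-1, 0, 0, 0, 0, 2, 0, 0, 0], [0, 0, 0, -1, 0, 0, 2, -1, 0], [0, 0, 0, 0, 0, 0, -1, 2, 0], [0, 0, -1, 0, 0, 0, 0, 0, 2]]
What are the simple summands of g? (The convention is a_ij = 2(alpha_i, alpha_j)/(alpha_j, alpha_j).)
The diagram associated to this matrix has two connected components: the simple roots {alpha_1, alpha_3, alpha_6, alpha_9} form a chain of 4 nodes with a double edge at one end; the terminal node there is the unique short simple root (B_4), and {alpha_2, alpha_4, alpha_5, alpha_7, alpha_8} form a chain of 5 nodes with a double edge at one end; the terminal node there is the unique long simple root (C_5). A semisimple Lie algebra decomposes uniquely as the direct sum of simple ideals, one per connected component of its Dynkin diagram, so g ≅ B_4 ⊕ C_5 (dimension 36 + 55 = 91).

B4 ⊕ C5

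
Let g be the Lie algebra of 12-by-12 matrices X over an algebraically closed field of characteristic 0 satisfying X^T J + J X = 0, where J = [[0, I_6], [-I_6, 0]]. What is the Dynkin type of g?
This is sp(12), which has dimension 12(12+1)/2 = 78 and rank 12/2 = 6. In the classification of classical Lie algebras, the symplectic algebra sp(2n) has type C_n; here n = 6, so the Dynkin diagram is a chain of 6 nodes with a double edge at one end; the terminal node there is the unique long simple root (C_6). Hence the type is C_6.

C_6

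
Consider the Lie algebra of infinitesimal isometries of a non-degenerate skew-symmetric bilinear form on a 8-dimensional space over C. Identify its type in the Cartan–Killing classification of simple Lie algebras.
This is sp(8), which has dimension 8(8+1)/2 = 36 and rank 8/2 = 4. In the classification of classical Lie algebras, the symplectic algebra sp(2n) has type C_n; here n = 4, so the Dynkin diagram is a chain of 4 nodes with a double edge at one end; the terminal node there is the unique long simple root (C_4). Hence the type is C_4.

C_4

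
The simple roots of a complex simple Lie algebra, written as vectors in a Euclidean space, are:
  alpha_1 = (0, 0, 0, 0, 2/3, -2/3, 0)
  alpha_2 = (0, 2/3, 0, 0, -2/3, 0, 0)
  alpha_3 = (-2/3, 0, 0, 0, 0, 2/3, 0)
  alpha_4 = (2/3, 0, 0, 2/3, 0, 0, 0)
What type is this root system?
A_4 (sl(5))

Compute the Cartan integers a_ij = 2(alpha_i, alpha_j)/(alpha_j, alpha_j); the resulting 4x4 Cartan matrix is
[[2, -1, -1, 0], [-1, 2, 0, 0], [-1, 0, 2, -1], [0, 0, -1, 2]].
All simple roots have the same length, so the diagram is simply laced. The associated Dynkin diagram is a chain of 4 nodes with single edges (A_4), so the type is A_4 (the algebra sl(5)).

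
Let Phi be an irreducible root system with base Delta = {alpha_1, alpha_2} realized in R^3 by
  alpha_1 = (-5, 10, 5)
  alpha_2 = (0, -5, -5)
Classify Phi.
type G_2

Compute the Cartan integers a_ij = 2(alpha_i, alpha_j)/(alpha_j, alpha_j); the resulting 2x2 Cartan matrix is
[[2, -3], [-1, 2]].
The roots have two lengths (squared-length ratio 3:1); the short ones are alpha_{2}. The associated Dynkin diagram is two nodes joined by a triple edge (G_2), so the type is G_2.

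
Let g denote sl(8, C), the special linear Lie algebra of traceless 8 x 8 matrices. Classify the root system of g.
This is sl(8), which has dimension 8^2 - 1 = 63 and rank 8 - 1 = 7 (a Cartan subalgebra is the diagonal traceless matrices). In the classification of classical Lie algebras, the special linear algebra sl(n+1) has type A_n; here n = 7, so the Dynkin diagram is a chain of 7 nodes with single edges (A_7). Hence the type is A_7.

A7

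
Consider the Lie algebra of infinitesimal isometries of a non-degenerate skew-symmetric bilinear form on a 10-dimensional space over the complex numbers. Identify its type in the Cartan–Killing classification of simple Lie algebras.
C_5 (sp(10))

This is sp(10), which has dimension 10(10+1)/2 = 55 and rank 10/2 = 5. In the classification of classical Lie algebras, the symplectic algebra sp(2n) has type C_n; here n = 5, so the Dynkin diagram is a chain of 5 nodes with a double edge at one end; the terminal node there is the unique long simple root (C_5). Hence the type is C_5.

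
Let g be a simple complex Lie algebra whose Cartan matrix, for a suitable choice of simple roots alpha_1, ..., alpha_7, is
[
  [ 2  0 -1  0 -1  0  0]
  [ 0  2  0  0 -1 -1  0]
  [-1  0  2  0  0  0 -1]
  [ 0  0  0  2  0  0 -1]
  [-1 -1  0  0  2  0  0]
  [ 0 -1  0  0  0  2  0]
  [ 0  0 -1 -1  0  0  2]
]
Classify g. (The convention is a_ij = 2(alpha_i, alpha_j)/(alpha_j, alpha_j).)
A7

The matrix has rank 7 with 2's on the diagonal. Reading the off-diagonal entries as Dynkin edges (a single edge where a_ij = a_ji = -1; a double or triple edge where a_ij * a_ji = 2 or 3), the diagram is a chain of 7 nodes with single edges (A_7). One simple-root ordering that puts it in standard form is (alpha_4, alpha_7, alpha_3, alpha_1, alpha_5, alpha_2, alpha_6). So the algebra is type A_7, i.e. sl(8).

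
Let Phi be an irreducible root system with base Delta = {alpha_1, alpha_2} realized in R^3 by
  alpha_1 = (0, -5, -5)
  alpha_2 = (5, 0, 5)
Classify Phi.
type A_2

Compute the Cartan integers a_ij = 2(alpha_i, alpha_j)/(alpha_j, alpha_j); the resulting 2x2 Cartan matrix is
[[2, -1], [-1, 2]].
All simple roots have the same length, so the diagram is simply laced. The associated Dynkin diagram is a chain of 2 nodes with single edges (A_2), so the type is A_2 (the algebra sl(3)).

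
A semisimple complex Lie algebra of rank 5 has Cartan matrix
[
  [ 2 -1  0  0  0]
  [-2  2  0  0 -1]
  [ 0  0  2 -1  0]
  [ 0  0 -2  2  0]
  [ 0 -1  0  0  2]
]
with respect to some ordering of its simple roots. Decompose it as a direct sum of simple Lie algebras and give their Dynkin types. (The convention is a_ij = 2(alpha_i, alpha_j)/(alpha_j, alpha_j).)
The diagram associated to this matrix has two connected components: the simple roots {alpha_3, alpha_4} form a chain of 2 nodes with a double edge at one end; the terminal node there is the unique short simple root (B_2), and {alpha_1, alpha_2, alpha_5} form a chain of 3 nodes with a double edge at one end; the terminal node there is the unique short simple root (B_3). A semisimple Lie algebra decomposes uniquely as the direct sum of simple ideals, one per connected component of its Dynkin diagram, so g ≅ B_2 ⊕ B_3 (dimension 10 + 21 = 31).

B2 + B3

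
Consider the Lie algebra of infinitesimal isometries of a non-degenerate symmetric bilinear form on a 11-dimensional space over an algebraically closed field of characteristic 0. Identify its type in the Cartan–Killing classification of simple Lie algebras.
B_5 (so(11))

This is so(11) with 11 odd, which has dimension 11(11-1)/2 = 55 and rank (11-1)/2 = 5. In the classification of classical Lie algebras, the orthogonal algebra so(2n+1) in an odd number of variables has type B_n; here n = 5, so the Dynkin diagram is a chain of 5 nodes with a double edge at one end; the terminal node there is the unique short simple root (B_5). Hence the type is B_5.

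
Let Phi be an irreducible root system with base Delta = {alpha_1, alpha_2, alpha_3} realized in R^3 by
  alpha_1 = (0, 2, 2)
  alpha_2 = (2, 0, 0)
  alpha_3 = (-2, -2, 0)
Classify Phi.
Compute the Cartan integers a_ij = 2(alpha_i, alpha_j)/(alpha_j, alpha_j); the resulting 3x3 Cartan matrix is
[[2, 0, -1], [0, 2, -1], [-1, -2, 2]].
The roots have two lengths (squared-length ratio 2:1); the short ones are alpha_{2}. The associated Dynkin diagram is a chain of 3 nodes with a double edge at one end; the terminal node there is the unique short simple root (B_3), so the type is B_3 (the algebra so(7)).

type B_3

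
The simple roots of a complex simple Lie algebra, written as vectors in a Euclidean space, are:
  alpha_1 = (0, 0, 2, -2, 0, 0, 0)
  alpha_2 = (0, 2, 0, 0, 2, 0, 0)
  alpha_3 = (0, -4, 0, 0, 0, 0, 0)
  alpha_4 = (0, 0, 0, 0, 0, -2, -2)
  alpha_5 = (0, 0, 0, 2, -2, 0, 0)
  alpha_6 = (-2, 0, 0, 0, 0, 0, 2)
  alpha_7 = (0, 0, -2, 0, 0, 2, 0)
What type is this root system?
Compute the Cartan integers a_ij = 2(alpha_i, alpha_j)/(alpha_j, alpha_j); the resulting 7x7 Cartan matrix is
[[2, 0, 0, 0, -1, 0, -1], [0, 2, -1, 0, -1, 0, 0], [0, -2, 2, 0, 0, 0, 0], [0, 0, 0, 2, 0, -1, -1], [-1, -1, 0, 0, 2, 0, 0], [0, 0, 0, -1, 0, 2, 0], [-1, 0, 0, -1, 0, 0, 2]].
The roots have two lengths (squared-length ratio 2:1); the short ones are alpha_{1,2,4,5,6,7}. The associated Dynkin diagram is a chain of 7 nodes with a double edge at one end; the terminal node there is the unique long simple root (C_7), so the type is C_7 (the algebra sp(14)).

C_7 (sp(14))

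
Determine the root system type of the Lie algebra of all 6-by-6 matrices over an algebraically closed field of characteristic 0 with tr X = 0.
A_5 (sl(6))

This is sl(6), which has dimension 6^2 - 1 = 35 and rank 6 - 1 = 5 (a Cartan subalgebra is the diagonal traceless matrices). In the classification of classical Lie algebras, the special linear algebra sl(n+1) has type A_n; here n = 5, so the Dynkin diagram is a chain of 5 nodes with single edges (A_5). Hence the type is A_5.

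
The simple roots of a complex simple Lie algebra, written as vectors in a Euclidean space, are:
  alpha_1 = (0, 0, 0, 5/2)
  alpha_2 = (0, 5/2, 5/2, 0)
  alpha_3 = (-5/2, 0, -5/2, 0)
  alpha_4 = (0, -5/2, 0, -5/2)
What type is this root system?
Compute the Cartan integers a_ij = 2(alpha_i, alpha_j)/(alpha_j, alpha_j); the resulting 4x4 Cartan matrix is
[[2, 0, 0, -1], [0, 2, -1, -1], [0, -1, 2, 0], [-2, -1, 0, 2]].
The roots have two lengths (squared-length ratio 2:1); the short ones are alpha_{1}. The associated Dynkin diagram is a chain of 4 nodes with a double edge at one end; the terminal node there is the unique short simple root (B_4), so the type is B_4 (the algebra so(9)).

B_4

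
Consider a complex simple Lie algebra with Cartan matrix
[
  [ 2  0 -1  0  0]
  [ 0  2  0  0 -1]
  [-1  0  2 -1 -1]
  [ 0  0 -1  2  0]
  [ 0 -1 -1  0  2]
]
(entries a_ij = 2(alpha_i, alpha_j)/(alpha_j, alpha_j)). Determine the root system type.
D5

The matrix has rank 5 with 2's on the diagonal. Reading the off-diagonal entries as Dynkin edges (a single edge where a_ij = a_ji = -1; a double or triple edge where a_ij * a_ji = 2 or 3), the diagram is a chain of 3 nodes with a fork of two nodes at one end (D_5). One simple-root ordering that puts it in standard form is (alpha_2, alpha_5, alpha_3, alpha_4, alpha_1). So the algebra is type D_5, i.e. so(10).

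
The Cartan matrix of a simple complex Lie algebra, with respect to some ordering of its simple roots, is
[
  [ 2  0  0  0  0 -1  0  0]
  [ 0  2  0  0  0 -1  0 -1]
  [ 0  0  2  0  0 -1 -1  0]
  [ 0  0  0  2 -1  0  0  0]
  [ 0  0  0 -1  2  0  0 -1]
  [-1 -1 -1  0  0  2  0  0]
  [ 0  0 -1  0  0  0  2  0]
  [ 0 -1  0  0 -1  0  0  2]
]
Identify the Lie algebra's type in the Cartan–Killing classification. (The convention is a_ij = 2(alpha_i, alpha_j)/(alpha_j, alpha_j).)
E8

The matrix has rank 8 with 2's on the diagonal. Reading the off-diagonal entries as Dynkin edges (a single edge where a_ij = a_ji = -1; a double or triple edge where a_ij * a_ji = 2 or 3), the diagram is a chain of 7 nodes with one extra node attached to the third node from one end (E_8). One simple-root ordering that puts it in standard form is (alpha_7, alpha_1, alpha_3, alpha_6, alpha_2, alpha_8, alpha_5, alpha_4). So the algebra is type E_8.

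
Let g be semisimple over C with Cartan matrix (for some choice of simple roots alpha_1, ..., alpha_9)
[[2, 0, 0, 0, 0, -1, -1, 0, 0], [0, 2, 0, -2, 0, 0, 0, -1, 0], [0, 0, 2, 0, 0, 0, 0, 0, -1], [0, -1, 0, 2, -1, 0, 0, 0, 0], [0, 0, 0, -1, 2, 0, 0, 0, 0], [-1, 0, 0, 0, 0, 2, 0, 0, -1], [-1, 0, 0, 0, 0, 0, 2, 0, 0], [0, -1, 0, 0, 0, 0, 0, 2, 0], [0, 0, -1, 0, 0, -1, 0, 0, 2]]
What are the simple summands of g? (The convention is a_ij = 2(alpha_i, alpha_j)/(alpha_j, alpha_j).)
The diagram associated to this matrix has two connected components: the simple roots {alpha_1, alpha_3, alpha_6, alpha_7, alpha_9} form a chain of 5 nodes with single edges (A_5), and {alpha_2, alpha_4, alpha_5, alpha_8} form a chain of 4 nodes with a double edge between the middle two (F_4). A semisimple Lie algebra decomposes uniquely as the direct sum of simple ideals, one per connected component of its Dynkin diagram, so g ≅ A_5 ⊕ F_4 (dimension 35 + 52 = 87).

A5 + F4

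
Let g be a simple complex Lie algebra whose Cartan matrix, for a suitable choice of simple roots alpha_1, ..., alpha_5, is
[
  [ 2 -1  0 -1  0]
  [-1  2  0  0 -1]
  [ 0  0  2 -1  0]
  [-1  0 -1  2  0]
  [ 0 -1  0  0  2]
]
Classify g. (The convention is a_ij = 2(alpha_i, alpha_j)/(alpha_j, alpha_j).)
A_5

The matrix has rank 5 with 2's on the diagonal. Reading the off-diagonal entries as Dynkin edges (a single edge where a_ij = a_ji = -1; a double or triple edge where a_ij * a_ji = 2 or 3), the diagram is a chain of 5 nodes with single edges (A_5). One simple-root ordering that puts it in standard form is (alpha_3, alpha_4, alpha_1, alpha_2, alpha_5). So the algebra is type A_5, i.e. sl(6).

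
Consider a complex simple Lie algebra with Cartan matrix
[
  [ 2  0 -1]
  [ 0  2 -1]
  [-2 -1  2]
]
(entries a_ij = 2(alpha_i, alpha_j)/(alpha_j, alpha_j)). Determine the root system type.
B_3 (so(7))

The matrix has rank 3 with 2's on the diagonal. Reading the off-diagonal entries as Dynkin edges (a single edge where a_ij = a_ji = -1; a double or triple edge where a_ij * a_ji = 2 or 3), the diagram is a chain of 3 nodes with a double edge at one end; the terminal node there is the unique short simple root (B_3). One simple-root ordering that puts it in standard form is (alpha_2, alpha_3, alpha_1). So the algebra is type B_3, i.e. so(7).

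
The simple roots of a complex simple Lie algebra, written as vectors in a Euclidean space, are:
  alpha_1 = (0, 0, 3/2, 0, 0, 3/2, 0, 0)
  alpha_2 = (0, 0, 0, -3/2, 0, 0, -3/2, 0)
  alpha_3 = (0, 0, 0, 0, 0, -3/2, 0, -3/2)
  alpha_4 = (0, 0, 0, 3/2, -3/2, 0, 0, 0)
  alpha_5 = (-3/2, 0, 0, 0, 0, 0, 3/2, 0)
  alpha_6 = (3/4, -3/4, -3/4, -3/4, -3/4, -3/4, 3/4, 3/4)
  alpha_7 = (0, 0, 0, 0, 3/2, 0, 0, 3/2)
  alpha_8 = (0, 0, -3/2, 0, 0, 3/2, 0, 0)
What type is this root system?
Compute the Cartan integers a_ij = 2(alpha_i, alpha_j)/(alpha_j, alpha_j); the resulting 8x8 Cartan matrix is
[[2, 0, -1, 0, 0, -1, 0, 0], [0, 2, 0, -1, -1, 0, 0, 0], [-1, 0, 2, 0, 0, 0, -1, -1], [0, -1, 0, 2, 0, 0, -1, 0], [0, -1, 0, 0, 2, 0, 0, 0], [-1, 0, 0, 0, 0, 2, 0, 0], [0, 0, -1, -1, 0, 0, 2, 0], [0, 0, -1, 0, 0, 0, 0, 2]].
All simple roots have the same length, so the diagram is simply laced. The associated Dynkin diagram is a chain of 7 nodes with one extra node attached to the third node from one end (E_8), so the type is E_8.

E_8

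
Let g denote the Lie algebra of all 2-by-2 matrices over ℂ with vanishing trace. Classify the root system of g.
type A_1

This is sl(2), which has dimension 2^2 - 1 = 3 and rank 2 - 1 = 1 (a Cartan subalgebra is the diagonal traceless matrices). In the classification of classical Lie algebras, the special linear algebra sl(n+1) has type A_n; here n = 1, so the Dynkin diagram is a chain of 1 nodes with single edges (A_1). Hence the type is A_1.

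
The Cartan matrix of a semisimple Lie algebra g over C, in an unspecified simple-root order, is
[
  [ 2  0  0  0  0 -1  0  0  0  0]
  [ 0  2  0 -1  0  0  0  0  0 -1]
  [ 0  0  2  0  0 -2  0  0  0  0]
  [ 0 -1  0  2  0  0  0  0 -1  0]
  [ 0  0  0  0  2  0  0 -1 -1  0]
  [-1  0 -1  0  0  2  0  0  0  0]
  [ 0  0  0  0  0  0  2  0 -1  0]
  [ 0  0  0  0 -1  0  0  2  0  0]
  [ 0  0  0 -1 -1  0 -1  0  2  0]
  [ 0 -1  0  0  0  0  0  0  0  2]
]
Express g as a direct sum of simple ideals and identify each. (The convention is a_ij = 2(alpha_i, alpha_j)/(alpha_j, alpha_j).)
C_3 ⊕ E_7

The diagram associated to this matrix has two connected components: the simple roots {alpha_1, alpha_3, alpha_6} form a chain of 3 nodes with a double edge at one end; the terminal node there is the unique long simple root (C_3), and {alpha_2, alpha_4, alpha_5, alpha_7, alpha_8, alpha_9, alpha_10} form a chain of 6 nodes with one extra node attached to the third node from one end (E_7). A semisimple Lie algebra decomposes uniquely as the direct sum of simple ideals, one per connected component of its Dynkin diagram, so g ≅ C_3 ⊕ E_7 (dimension 21 + 133 = 154).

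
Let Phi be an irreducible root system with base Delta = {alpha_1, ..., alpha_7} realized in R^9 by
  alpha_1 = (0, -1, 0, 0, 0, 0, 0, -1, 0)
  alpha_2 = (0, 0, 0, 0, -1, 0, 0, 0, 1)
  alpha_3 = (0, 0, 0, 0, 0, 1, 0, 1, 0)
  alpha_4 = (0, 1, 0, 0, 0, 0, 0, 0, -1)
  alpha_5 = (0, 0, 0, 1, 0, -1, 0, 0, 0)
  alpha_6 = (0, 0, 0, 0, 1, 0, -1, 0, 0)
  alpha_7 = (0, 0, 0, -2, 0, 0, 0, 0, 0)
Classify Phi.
Compute the Cartan integers a_ij = 2(alpha_i, alpha_j)/(alpha_j, alpha_j); the resulting 7x7 Cartan matrix is
[[2, 0, -1, -1, 0, 0, 0], [0, 2, 0, -1, 0, -1, 0], [-1, 0, 2, 0, -1, 0, 0], [-1, -1, 0, 2, 0, 0, 0], [0, 0, -1, 0, 2, 0, -1], [0, -1, 0, 0, 0, 2, 0], [0, 0, 0, 0, -2, 0, 2]].
The roots have two lengths (squared-length ratio 2:1); the short ones are alpha_{1,2,3,4,5,6}. The associated Dynkin diagram is a chain of 7 nodes with a double edge at one end; the terminal node there is the unique long simple root (C_7), so the type is C_7 (the algebra sp(14)).

C_7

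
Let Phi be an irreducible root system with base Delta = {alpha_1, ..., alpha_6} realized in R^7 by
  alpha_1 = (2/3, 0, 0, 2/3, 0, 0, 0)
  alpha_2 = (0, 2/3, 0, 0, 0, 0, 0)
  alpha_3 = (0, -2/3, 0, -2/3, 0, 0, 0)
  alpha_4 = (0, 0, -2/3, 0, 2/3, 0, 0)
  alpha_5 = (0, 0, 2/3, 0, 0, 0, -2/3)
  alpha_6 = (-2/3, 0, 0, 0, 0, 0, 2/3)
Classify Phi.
type B_6

Compute the Cartan integers a_ij = 2(alpha_i, alpha_j)/(alpha_j, alpha_j); the resulting 6x6 Cartan matrix is
[[2, 0, -1, 0, 0, -1], [0, 2, -1, 0, 0, 0], [-1, -2, 2, 0, 0, 0], [0, 0, 0, 2, -1, 0], [0, 0, 0, -1, 2, -1], [-1, 0, 0, 0, -1, 2]].
The roots have two lengths (squared-length ratio 2:1); the short ones are alpha_{2}. The associated Dynkin diagram is a chain of 6 nodes with a double edge at one end; the terminal node there is the unique short simple root (B_6), so the type is B_6 (the algebra so(13)).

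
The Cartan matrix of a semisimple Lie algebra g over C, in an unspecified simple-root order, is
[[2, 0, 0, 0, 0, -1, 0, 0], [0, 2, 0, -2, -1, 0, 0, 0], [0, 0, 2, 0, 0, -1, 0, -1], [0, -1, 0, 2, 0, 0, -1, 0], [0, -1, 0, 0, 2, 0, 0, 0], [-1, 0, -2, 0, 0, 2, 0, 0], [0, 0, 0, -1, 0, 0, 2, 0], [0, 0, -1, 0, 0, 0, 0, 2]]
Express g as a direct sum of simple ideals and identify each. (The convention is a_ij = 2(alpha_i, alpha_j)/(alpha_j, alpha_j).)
F4 ⊕ F4

The diagram associated to this matrix has two connected components: the simple roots {alpha_2, alpha_4, alpha_5, alpha_7} form a chain of 4 nodes with a double edge between the middle two (F_4), and {alpha_1, alpha_3, alpha_6, alpha_8} form a chain of 4 nodes with a double edge between the middle two (F_4). A semisimple Lie algebra decomposes uniquely as the direct sum of simple ideals, one per connected component of its Dynkin diagram, so g ≅ F_4 ⊕ F_4 (dimension 52 + 52 = 104).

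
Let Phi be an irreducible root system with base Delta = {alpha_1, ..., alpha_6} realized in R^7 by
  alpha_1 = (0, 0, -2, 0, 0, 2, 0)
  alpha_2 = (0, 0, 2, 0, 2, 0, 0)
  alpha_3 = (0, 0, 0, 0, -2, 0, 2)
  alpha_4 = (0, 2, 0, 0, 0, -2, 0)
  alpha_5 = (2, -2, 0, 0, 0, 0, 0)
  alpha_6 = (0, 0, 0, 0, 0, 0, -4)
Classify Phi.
Compute the Cartan integers a_ij = 2(alpha_i, alpha_j)/(alpha_j, alpha_j); the resulting 6x6 Cartan matrix is
[[2, -1, 0, -1, 0, 0], [-1, 2, -1, 0, 0, 0], [0, -1, 2, 0, 0, -1], [-1, 0, 0, 2, -1, 0], [0, 0, 0, -1, 2, 0], [0, 0, -2, 0, 0, 2]].
The roots have two lengths (squared-length ratio 2:1); the short ones are alpha_{1,2,3,4,5}. The associated Dynkin diagram is a chain of 6 nodes with a double edge at one end; the terminal node there is the unique long simple root (C_6), so the type is C_6 (the algebra sp(12)).

type C_6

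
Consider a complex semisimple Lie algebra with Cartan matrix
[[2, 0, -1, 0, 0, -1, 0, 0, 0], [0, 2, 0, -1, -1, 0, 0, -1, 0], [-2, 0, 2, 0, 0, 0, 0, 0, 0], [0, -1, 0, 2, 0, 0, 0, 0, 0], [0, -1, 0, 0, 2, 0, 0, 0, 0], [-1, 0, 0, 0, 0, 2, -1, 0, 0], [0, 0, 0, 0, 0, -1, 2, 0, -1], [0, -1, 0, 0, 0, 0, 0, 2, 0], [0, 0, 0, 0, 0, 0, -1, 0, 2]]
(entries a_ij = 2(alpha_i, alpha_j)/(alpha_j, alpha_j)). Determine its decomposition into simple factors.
C_5 (sp(10)) + D_4 (so(8))

The diagram associated to this matrix has two connected components: the simple roots {alpha_1, alpha_3, alpha_6, alpha_7, alpha_9} form a chain of 5 nodes with a double edge at one end; the terminal node there is the unique long simple root (C_5), and {alpha_2, alpha_4, alpha_5, alpha_8} form a chain of 2 nodes with a fork of two nodes at one end (D_4). A semisimple Lie algebra decomposes uniquely as the direct sum of simple ideals, one per connected component of its Dynkin diagram, so g ≅ C_5 ⊕ D_4 (dimension 55 + 28 = 83).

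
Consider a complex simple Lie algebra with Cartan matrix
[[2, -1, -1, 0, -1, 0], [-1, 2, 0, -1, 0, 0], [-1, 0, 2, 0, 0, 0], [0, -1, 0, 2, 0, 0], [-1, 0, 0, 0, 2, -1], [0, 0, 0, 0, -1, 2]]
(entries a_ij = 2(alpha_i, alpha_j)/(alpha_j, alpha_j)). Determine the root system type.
E_6

The matrix has rank 6 with 2's on the diagonal. Reading the off-diagonal entries as Dynkin edges (a single edge where a_ij = a_ji = -1; a double or triple edge where a_ij * a_ji = 2 or 3), the diagram is a chain of 5 nodes with one extra node attached to the third node from one end (E_6). One simple-root ordering that puts it in standard form is (alpha_6, alpha_3, alpha_5, alpha_1, alpha_2, alpha_4). So the algebra is type E_6.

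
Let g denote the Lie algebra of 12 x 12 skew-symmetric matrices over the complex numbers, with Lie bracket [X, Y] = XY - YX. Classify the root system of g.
This is so(12) with 12 even, which has dimension 12(12-1)/2 = 66 and rank 12/2 = 6. In the classification of classical Lie algebras, the orthogonal algebra so(2n) in an even number of variables has type D_n; here n = 6, so the Dynkin diagram is a chain of 4 nodes with a fork of two nodes at one end (D_6). Hence the type is D_6.

type D_6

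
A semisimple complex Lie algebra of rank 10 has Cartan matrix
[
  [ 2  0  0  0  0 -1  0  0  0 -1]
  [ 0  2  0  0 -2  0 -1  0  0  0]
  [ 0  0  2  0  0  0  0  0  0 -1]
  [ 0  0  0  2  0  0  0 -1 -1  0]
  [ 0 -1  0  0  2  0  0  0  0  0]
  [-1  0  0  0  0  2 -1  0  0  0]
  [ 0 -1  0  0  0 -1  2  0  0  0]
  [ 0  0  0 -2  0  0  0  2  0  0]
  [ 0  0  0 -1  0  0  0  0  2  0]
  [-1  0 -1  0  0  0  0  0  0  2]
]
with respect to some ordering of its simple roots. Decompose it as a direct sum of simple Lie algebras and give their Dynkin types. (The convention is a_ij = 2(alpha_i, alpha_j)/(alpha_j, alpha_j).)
B_7 (so(15)) ⊕ C_3 (sp(6))

The diagram associated to this matrix has two connected components: the simple roots {alpha_1, alpha_2, alpha_3, alpha_5, alpha_6, alpha_7, alpha_10} form a chain of 7 nodes with a double edge at one end; the terminal node there is the unique short simple root (B_7), and {alpha_4, alpha_8, alpha_9} form a chain of 3 nodes with a double edge at one end; the terminal node there is the unique long simple root (C_3). A semisimple Lie algebra decomposes uniquely as the direct sum of simple ideals, one per connected component of its Dynkin diagram, so g ≅ B_7 ⊕ C_3 (dimension 105 + 21 = 126).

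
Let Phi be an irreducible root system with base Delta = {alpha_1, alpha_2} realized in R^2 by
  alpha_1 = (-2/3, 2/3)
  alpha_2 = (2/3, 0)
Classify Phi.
type B_2

Compute the Cartan integers a_ij = 2(alpha_i, alpha_j)/(alpha_j, alpha_j); the resulting 2x2 Cartan matrix is
[[2, -2], [-1, 2]].
The roots have two lengths (squared-length ratio 2:1); the short ones are alpha_{2}. The associated Dynkin diagram is a chain of 2 nodes with a double edge at one end; the terminal node there is the unique short simple root (B_2), so the type is B_2 (the algebra so(5)).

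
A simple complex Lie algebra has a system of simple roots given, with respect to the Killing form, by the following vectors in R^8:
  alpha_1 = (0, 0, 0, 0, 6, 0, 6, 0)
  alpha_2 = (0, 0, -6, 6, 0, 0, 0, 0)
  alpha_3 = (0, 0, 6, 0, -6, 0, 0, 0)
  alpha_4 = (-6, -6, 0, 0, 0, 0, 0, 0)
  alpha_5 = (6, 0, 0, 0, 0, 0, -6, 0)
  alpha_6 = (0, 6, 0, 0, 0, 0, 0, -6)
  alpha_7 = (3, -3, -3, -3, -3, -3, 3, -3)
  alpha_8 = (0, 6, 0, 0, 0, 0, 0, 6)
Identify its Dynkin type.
Compute the Cartan integers a_ij = 2(alpha_i, alpha_j)/(alpha_j, alpha_j); the resulting 8x8 Cartan matrix is
[[2, 0, -1, 0, -1, 0, 0, 0], [0, 2, -1, 0, 0, 0, 0, 0], [-1, -1, 2, 0, 0, 0, 0, 0], [0, 0, 0, 2, -1, -1, 0, -1], [-1, 0, 0, -1, 2, 0, 0, 0], [0, 0, 0, -1, 0, 2, 0, 0], [0, 0, 0, 0, 0, 0, 2, -1], [0, 0, 0, -1, 0, 0, -1, 2]].
All simple roots have the same length, so the diagram is simply laced. The associated Dynkin diagram is a chain of 7 nodes with one extra node attached to the third node from one end (E_8), so the type is E_8.

E_8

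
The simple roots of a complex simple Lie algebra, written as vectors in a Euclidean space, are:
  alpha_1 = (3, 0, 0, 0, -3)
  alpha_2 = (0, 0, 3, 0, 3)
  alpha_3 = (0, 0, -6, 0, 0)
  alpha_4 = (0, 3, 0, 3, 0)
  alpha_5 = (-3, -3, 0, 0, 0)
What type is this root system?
type C_5

Compute the Cartan integers a_ij = 2(alpha_i, alpha_j)/(alpha_j, alpha_j); the resulting 5x5 Cartan matrix is
[[2, -1, 0, 0, -1], [-1, 2, -1, 0, 0], [0, -2, 2, 0, 0], [0, 0, 0, 2, -1], [-1, 0, 0, -1, 2]].
The roots have two lengths (squared-length ratio 2:1); the short ones are alpha_{1,2,4,5}. The associated Dynkin diagram is a chain of 5 nodes with a double edge at one end; the terminal node there is the unique long simple root (C_5), so the type is C_5 (the algebra sp(10)).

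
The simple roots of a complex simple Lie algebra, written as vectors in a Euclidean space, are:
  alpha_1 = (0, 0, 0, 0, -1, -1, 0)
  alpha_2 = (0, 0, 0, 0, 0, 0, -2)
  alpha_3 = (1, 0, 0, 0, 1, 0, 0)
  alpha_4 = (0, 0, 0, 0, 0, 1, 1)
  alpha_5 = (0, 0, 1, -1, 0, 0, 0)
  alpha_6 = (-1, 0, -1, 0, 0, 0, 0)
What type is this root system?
C_6 (sp(12))

Compute the Cartan integers a_ij = 2(alpha_i, alpha_j)/(alpha_j, alpha_j); the resulting 6x6 Cartan matrix is
[[2, 0, -1, -1, 0, 0], [0, 2, 0, -2, 0, 0], [-1, 0, 2, 0, 0, -1], [-1, -1, 0, 2, 0, 0], [0, 0, 0, 0, 2, -1], [0, 0, -1, 0, -1, 2]].
The roots have two lengths (squared-length ratio 2:1); the short ones are alpha_{1,3,4,5,6}. The associated Dynkin diagram is a chain of 6 nodes with a double edge at one end; the terminal node there is the unique long simple root (C_6), so the type is C_6 (the algebra sp(12)).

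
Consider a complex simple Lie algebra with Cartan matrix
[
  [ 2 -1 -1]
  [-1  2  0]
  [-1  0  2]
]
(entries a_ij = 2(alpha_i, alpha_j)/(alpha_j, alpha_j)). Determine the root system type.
The matrix has rank 3 with 2's on the diagonal. Reading the off-diagonal entries as Dynkin edges (a single edge where a_ij = a_ji = -1; a double or triple edge where a_ij * a_ji = 2 or 3), the diagram is a chain of 3 nodes with single edges (A_3). One simple-root ordering that puts it in standard form is (alpha_3, alpha_1, alpha_2). So the algebra is type A_3, i.e. sl(4).

A3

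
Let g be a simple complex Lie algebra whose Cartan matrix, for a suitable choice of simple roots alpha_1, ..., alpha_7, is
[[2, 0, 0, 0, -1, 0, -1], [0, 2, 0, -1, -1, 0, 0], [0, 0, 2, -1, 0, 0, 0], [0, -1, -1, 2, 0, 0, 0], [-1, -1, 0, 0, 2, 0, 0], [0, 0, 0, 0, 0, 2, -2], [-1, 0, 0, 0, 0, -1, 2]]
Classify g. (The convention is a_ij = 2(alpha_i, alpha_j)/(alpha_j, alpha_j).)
The matrix has rank 7 with 2's on the diagonal. Reading the off-diagonal entries as Dynkin edges (a single edge where a_ij = a_ji = -1; a double or triple edge where a_ij * a_ji = 2 or 3), the diagram is a chain of 7 nodes with a double edge at one end; the terminal node there is the unique long simple root (C_7). One simple-root ordering that puts it in standard form is (alpha_3, alpha_4, alpha_2, alpha_5, alpha_1, alpha_7, alpha_6). So the algebra is type C_7, i.e. sp(14).

C_7 (sp(14))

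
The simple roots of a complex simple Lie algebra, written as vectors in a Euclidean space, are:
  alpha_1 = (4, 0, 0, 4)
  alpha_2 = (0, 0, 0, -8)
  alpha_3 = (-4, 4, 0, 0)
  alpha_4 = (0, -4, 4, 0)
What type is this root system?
Compute the Cartan integers a_ij = 2(alpha_i, alpha_j)/(alpha_j, alpha_j); the resulting 4x4 Cartan matrix is
[[2, -1, -1, 0], [-2, 2, 0, 0], [-1, 0, 2, -1], [0, 0, -1, 2]].
The roots have two lengths (squared-length ratio 2:1); the short ones are alpha_{1,3,4}. The associated Dynkin diagram is a chain of 4 nodes with a double edge at one end; the terminal node there is the unique long simple root (C_4), so the type is C_4 (the algebra sp(8)).

type C_4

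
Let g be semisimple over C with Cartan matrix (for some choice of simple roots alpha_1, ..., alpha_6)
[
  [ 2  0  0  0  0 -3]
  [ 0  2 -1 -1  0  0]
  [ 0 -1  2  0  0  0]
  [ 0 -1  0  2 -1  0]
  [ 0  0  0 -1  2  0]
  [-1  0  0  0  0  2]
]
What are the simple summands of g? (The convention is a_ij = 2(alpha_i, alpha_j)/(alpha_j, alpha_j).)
A_4 (sl(5)) + G_2

The diagram associated to this matrix has two connected components: the simple roots {alpha_2, alpha_3, alpha_4, alpha_5} form a chain of 4 nodes with single edges (A_4), and {alpha_1, alpha_6} form two nodes joined by a triple edge (G_2). A semisimple Lie algebra decomposes uniquely as the direct sum of simple ideals, one per connected component of its Dynkin diagram, so g ≅ A_4 ⊕ G_2 (dimension 24 + 14 = 38).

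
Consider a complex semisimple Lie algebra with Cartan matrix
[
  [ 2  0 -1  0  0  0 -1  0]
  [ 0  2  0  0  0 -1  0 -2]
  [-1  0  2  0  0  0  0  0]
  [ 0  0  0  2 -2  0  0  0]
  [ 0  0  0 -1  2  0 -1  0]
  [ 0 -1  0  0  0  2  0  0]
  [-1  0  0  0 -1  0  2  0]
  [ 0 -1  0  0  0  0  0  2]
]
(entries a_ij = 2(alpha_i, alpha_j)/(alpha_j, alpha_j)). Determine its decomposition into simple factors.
The diagram associated to this matrix has two connected components: the simple roots {alpha_2, alpha_6, alpha_8} form a chain of 3 nodes with a double edge at one end; the terminal node there is the unique short simple root (B_3), and {alpha_1, alpha_3, alpha_4, alpha_5, alpha_7} form a chain of 5 nodes with a double edge at one end; the terminal node there is the unique long simple root (C_5). A semisimple Lie algebra decomposes uniquely as the direct sum of simple ideals, one per connected component of its Dynkin diagram, so g ≅ B_3 ⊕ C_5 (dimension 21 + 55 = 76).

type B_3 ⊕ type C_5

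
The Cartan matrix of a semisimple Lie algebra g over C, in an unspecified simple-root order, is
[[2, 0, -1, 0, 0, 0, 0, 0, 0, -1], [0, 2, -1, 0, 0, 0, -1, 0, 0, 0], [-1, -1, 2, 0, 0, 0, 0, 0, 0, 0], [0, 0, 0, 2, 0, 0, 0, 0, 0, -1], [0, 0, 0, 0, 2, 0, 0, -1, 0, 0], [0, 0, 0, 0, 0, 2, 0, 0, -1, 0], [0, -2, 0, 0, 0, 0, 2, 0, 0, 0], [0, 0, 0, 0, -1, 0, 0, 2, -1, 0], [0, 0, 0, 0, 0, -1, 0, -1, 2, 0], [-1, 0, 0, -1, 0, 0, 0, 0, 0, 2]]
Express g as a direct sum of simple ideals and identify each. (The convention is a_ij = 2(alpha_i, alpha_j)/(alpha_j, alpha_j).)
A4 ⊕ C6

The diagram associated to this matrix has two connected components: the simple roots {alpha_5, alpha_6, alpha_8, alpha_9} form a chain of 4 nodes with single edges (A_4), and {alpha_1, alpha_2, alpha_3, alpha_4, alpha_7, alpha_10} form a chain of 6 nodes with a double edge at one end; the terminal node there is the unique long simple root (C_6). A semisimple Lie algebra decomposes uniquely as the direct sum of simple ideals, one per connected component of its Dynkin diagram, so g ≅ A_4 ⊕ C_6 (dimension 24 + 78 = 102).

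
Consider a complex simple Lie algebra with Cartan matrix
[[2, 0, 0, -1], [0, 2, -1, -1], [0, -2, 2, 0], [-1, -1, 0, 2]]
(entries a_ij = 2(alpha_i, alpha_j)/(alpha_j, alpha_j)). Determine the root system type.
C4

The matrix has rank 4 with 2's on the diagonal. Reading the off-diagonal entries as Dynkin edges (a single edge where a_ij = a_ji = -1; a double or triple edge where a_ij * a_ji = 2 or 3), the diagram is a chain of 4 nodes with a double edge at one end; the terminal node there is the unique long simple root (C_4). One simple-root ordering that puts it in standard form is (alpha_1, alpha_4, alpha_2, alpha_3). So the algebra is type C_4, i.e. sp(8).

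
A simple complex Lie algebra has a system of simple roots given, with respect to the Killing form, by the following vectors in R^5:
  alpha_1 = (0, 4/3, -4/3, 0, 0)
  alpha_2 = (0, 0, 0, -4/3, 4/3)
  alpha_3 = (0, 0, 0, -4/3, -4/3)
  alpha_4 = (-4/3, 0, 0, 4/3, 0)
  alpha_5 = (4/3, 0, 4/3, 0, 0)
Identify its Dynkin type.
type D_5

Compute the Cartan integers a_ij = 2(alpha_i, alpha_j)/(alpha_j, alpha_j); the resulting 5x5 Cartan matrix is
[[2, 0, 0, 0, -1], [0, 2, 0, -1, 0], [0, 0, 2, -1, 0], [0, -1, -1, 2, -1], [-1, 0, 0, -1, 2]].
All simple roots have the same length, so the diagram is simply laced. The associated Dynkin diagram is a chain of 3 nodes with a fork of two nodes at one end (D_5), so the type is D_5 (the algebra so(10)).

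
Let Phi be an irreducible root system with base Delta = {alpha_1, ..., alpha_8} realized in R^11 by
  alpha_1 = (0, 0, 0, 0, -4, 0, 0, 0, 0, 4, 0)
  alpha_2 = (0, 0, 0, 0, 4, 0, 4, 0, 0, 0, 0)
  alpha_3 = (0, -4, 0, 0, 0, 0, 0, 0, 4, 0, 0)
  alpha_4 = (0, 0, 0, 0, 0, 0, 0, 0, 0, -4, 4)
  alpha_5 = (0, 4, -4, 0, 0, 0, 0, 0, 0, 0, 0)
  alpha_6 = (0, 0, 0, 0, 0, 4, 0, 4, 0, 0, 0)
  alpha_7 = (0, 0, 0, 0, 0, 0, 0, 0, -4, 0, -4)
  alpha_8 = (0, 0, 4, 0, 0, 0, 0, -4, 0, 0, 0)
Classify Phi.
A_8 (sl(9))

Compute the Cartan integers a_ij = 2(alpha_i, alpha_j)/(alpha_j, alpha_j); the resulting 8x8 Cartan matrix is
[[2, -1, 0, -1, 0, 0, 0, 0], [-1, 2, 0, 0, 0, 0, 0, 0], [0, 0, 2, 0, -1, 0, -1, 0], [-1, 0, 0, 2, 0, 0, -1, 0], [0, 0, -1, 0, 2, 0, 0, -1], [0, 0, 0, 0, 0, 2, 0, -1], [0, 0, -1, -1, 0, 0, 2, 0], [0, 0, 0, 0, -1, -1, 0, 2]].
All simple roots have the same length, so the diagram is simply laced. The associated Dynkin diagram is a chain of 8 nodes with single edges (A_8), so the type is A_8 (the algebra sl(9)).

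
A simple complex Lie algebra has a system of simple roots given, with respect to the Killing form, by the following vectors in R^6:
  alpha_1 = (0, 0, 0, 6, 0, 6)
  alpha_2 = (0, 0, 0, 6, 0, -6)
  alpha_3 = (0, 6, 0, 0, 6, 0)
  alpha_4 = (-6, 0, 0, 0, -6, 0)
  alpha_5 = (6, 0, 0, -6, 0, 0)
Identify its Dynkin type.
type D_5

Compute the Cartan integers a_ij = 2(alpha_i, alpha_j)/(alpha_j, alpha_j); the resulting 5x5 Cartan matrix is
[[2, 0, 0, 0, -1], [0, 2, 0, 0, -1], [0, 0, 2, -1, 0], [0, 0, -1, 2, -1], [-1, -1, 0, -1, 2]].
All simple roots have the same length, so the diagram is simply laced. The associated Dynkin diagram is a chain of 3 nodes with a fork of two nodes at one end (D_5), so the type is D_5 (the algebra so(10)).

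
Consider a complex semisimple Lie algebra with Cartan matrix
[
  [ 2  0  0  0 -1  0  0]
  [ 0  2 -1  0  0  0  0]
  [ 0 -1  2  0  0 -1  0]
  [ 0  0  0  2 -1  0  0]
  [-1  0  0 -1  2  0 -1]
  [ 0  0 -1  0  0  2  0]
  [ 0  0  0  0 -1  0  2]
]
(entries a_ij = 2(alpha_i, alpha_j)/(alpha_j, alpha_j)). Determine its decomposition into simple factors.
A_3 ⊕ D_4

The diagram associated to this matrix has two connected components: the simple roots {alpha_2, alpha_3, alpha_6} form a chain of 3 nodes with single edges (A_3), and {alpha_1, alpha_4, alpha_5, alpha_7} form a chain of 2 nodes with a fork of two nodes at one end (D_4). A semisimple Lie algebra decomposes uniquely as the direct sum of simple ideals, one per connected component of its Dynkin diagram, so g ≅ A_3 ⊕ D_4 (dimension 15 + 28 = 43).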